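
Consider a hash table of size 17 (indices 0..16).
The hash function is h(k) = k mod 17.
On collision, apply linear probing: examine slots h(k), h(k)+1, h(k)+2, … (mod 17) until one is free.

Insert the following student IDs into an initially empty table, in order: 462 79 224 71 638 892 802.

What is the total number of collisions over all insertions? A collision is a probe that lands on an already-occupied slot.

462 hashes to 3; slot 3 is free → place at 3.
79 hashes to 11; slot 11 is free → place at 11.
224 hashes to 3; 3 taken → place at 4.
71 hashes to 3; 3,4 taken → place at 5.
638 hashes to 9; slot 9 is free → place at 9.
892 hashes to 8; slot 8 is free → place at 8.
802 hashes to 3; 3,4,5 taken → place at 6.
Table: [-, -, -, 462, 224, 71, 802, -, 892, 638, -, 79, -, -, -, -, -]

6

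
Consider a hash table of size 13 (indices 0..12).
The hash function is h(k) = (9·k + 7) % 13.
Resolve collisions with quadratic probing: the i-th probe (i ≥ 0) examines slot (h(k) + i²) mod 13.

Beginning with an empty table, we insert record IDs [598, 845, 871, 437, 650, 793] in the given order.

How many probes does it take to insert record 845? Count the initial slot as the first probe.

2

Insert 598: h=7, slot 7 empty => index 7.
Insert 845: h=7, slot 7 occupied => index 8.
Insert 871: h=7, slots 7,8 occupied => index 11.
Insert 437: h=1, slot 1 empty => index 1.
Insert 650: h=7, slots 7,8,11 occupied => index 3.
Insert 793: h=7, slots 7,8,11,3 occupied => index 10.
Table: [., 437, ., 650, ., ., ., 598, 845, ., 793, 871, .]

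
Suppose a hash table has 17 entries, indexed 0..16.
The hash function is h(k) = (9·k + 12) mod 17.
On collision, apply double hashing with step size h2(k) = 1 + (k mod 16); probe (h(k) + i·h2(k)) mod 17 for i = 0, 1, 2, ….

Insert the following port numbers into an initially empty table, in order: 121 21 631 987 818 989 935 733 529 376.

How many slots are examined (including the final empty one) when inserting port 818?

121 hashes to 13; slot 13 is free -> place at 13.
21 hashes to 14; slot 14 is free -> place at 14.
631 hashes to 13, h2=8; 13 taken -> place at 4.
987 hashes to 4, h2=12; 4 taken -> place at 16.
818 hashes to 13, h2=3; 13,16 taken -> place at 2.
989 hashes to 5; slot 5 is free -> place at 5.
935 hashes to 12; slot 12 is free -> place at 12.
733 hashes to 13, h2=14; 13 taken -> place at 10.
529 hashes to 13, h2=2; 13 taken -> place at 15.
376 hashes to 13, h2=9; 13,5,14 taken -> place at 6.
Table: [., ., 818, ., 631, 989, 376, ., ., ., 733, ., 935, 121, 21, 529, 987]

3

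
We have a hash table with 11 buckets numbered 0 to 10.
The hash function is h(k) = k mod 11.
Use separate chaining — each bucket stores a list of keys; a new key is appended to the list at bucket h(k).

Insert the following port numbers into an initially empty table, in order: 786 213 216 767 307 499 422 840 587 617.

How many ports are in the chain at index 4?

5

786 -> bucket 5
213 -> bucket 4
216 -> bucket 7
767 -> bucket 8
307 -> bucket 10
499 -> bucket 4 (collision)
422 -> bucket 4 (collision)
840 -> bucket 4 (collision)
587 -> bucket 4 (collision)
617 -> bucket 1
Final buckets:
0: —
1: 617
2: —
3: —
4: 213 -> 499 -> 422 -> 840 -> 587
5: 786
6: —
7: 216
8: 767
9: —
10: 307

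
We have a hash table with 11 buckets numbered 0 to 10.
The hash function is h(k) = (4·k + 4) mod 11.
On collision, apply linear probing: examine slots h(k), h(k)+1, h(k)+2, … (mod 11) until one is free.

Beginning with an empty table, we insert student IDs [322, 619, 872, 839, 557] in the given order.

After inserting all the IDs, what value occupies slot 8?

839

Insert 322: h=5, slot 5 empty → index 5.
Insert 619: h=5, slot 5 occupied → index 6.
Insert 872: h=5, slots 5,6 occupied → index 7.
Insert 839: h=5, slots 5,6,7 occupied → index 8.
Insert 557: h=10, slot 10 empty → index 10.
Table: [∅, ∅, ∅, ∅, ∅, 322, 619, 872, 839, ∅, 557]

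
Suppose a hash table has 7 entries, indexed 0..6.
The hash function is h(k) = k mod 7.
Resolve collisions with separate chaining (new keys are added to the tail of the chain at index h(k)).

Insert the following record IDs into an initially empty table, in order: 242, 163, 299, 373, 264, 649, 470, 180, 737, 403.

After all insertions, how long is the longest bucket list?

4

242 → bucket 4
163 → bucket 2
299 → bucket 5
373 → bucket 2 (collision)
264 → bucket 5 (collision)
649 → bucket 5 (collision)
470 → bucket 1
180 → bucket 5 (collision)
737 → bucket 2 (collision)
403 → bucket 4 (collision)
Final buckets:
0: _
1: 470
2: 163 -> 373 -> 737
3: _
4: 242 -> 403
5: 299 -> 264 -> 649 -> 180
6: _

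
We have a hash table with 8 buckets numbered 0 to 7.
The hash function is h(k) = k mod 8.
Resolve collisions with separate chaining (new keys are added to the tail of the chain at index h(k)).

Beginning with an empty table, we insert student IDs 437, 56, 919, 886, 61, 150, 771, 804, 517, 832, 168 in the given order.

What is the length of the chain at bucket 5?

437 → bucket 5
56 → bucket 0
919 → bucket 7
886 → bucket 6
61 → bucket 5 (collision)
150 → bucket 6 (collision)
771 → bucket 3
804 → bucket 4
517 → bucket 5 (collision)
832 → bucket 0 (collision)
168 → bucket 0 (collision)
Final buckets:
0: 56 -> 832 -> 168
1: .
2: .
3: 771
4: 804
5: 437 -> 61 -> 517
6: 886 -> 150
7: 919

3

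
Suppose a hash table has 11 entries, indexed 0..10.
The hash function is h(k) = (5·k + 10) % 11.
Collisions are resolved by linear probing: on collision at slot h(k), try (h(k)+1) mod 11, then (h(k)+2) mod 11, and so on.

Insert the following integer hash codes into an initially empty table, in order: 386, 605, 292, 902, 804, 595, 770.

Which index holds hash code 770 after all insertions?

1

386: h=4 -> slot 4
605: h=10 -> slot 10
292: h=7 -> slot 7
902: h=10, probe 10,0 -> slot 0
804: h=4, probe 4,5 -> slot 5
595: h=4, probe 4,5,6 -> slot 6
770: h=10, probe 10,0,1 -> slot 1
Table: [902, 770, -, -, 386, 804, 595, 292, -, -, 605]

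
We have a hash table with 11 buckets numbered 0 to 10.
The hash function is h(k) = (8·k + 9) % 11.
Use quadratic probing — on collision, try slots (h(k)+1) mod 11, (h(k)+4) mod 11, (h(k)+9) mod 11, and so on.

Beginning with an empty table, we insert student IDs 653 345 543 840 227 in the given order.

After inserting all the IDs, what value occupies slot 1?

543

Insert 653: h=8, slot 8 empty -> index 8.
Insert 345: h=8, slot 8 occupied -> index 9.
Insert 543: h=8, slots 8,9 occupied -> index 1.
Insert 840: h=8, slots 8,9,1 occupied -> index 6.
Insert 227: h=10, slot 10 empty -> index 10.
Table: [_, 543, _, _, _, _, 840, _, 653, 345, 227]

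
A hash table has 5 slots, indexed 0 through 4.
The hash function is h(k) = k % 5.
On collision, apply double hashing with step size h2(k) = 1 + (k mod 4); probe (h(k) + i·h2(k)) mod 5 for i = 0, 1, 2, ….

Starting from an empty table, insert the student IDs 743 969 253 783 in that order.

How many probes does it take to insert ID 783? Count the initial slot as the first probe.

743 hashes to 3; slot 3 is free → place at 3.
969 hashes to 4; slot 4 is free → place at 4.
253 hashes to 3, h2=2; 3 taken → place at 0.
783 hashes to 3, h2=4; 3 taken → place at 2.
Table: [253, ∅, 783, 743, 969]

2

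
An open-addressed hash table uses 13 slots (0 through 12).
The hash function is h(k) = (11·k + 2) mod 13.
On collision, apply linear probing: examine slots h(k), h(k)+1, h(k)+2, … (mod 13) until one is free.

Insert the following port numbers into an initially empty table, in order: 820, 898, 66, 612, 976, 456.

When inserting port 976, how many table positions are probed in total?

5

820 hashes to 0; slot 0 is free => place at 0.
898 hashes to 0; 0 taken => place at 1.
66 hashes to 0; 0,1 taken => place at 2.
612 hashes to 0; 0,1,2 taken => place at 3.
976 hashes to 0; 0,1,2,3 taken => place at 4.
456 hashes to 0; 0,1,2,3,4 taken => place at 5.
Table: [820, 898, 66, 612, 976, 456, —, —, —, —, —, —, —]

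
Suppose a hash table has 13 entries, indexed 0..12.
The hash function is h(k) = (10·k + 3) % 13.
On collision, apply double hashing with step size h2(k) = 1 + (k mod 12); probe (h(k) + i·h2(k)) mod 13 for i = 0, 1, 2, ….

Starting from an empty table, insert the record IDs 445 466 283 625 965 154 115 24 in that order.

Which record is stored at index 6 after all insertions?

965

445: h=7 -> slot 7
466: h=9 -> slot 9
283: h=12 -> slot 12
625: h=0 -> slot 0
965: h=7, h2=6, probe 7,0,6 -> slot 6
154: h=9, h2=11, probe 9,7,5 -> slot 5
115: h=9, h2=8, probe 9,4 -> slot 4
24: h=9, h2=1, probe 9,10 -> slot 10
Table: [625, _, _, _, 115, 154, 965, 445, _, 466, 24, _, 283]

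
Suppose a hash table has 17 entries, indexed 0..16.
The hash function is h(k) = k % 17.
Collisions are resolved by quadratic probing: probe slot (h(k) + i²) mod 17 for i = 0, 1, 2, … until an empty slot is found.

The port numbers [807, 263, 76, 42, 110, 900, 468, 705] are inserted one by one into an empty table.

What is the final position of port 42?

0

807: h=8 -> slot 8
263: h=8, probe 8,9 -> slot 9
76: h=8, probe 8,9,12 -> slot 12
42: h=8, probe 8,9,12,0 -> slot 0
110: h=8, probe 8,9,12,0,7 -> slot 7
900: h=16 -> slot 16
468: h=9, probe 9,10 -> slot 10
705: h=8, probe 8,9,12,0,7,16,10,6 -> slot 6
Table: [42, ., ., ., ., ., 705, 110, 807, 263, 468, ., 76, ., ., ., 900]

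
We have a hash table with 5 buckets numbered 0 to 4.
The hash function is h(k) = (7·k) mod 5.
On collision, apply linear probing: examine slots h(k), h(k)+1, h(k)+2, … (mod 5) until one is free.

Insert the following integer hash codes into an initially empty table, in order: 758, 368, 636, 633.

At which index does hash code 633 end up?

4

Insert 758: h=1, slot 1 empty -> index 1.
Insert 368: h=1, slot 1 occupied -> index 2.
Insert 636: h=2, slot 2 occupied -> index 3.
Insert 633: h=1, slots 1,2,3 occupied -> index 4.
Table: [∅, 758, 368, 636, 633]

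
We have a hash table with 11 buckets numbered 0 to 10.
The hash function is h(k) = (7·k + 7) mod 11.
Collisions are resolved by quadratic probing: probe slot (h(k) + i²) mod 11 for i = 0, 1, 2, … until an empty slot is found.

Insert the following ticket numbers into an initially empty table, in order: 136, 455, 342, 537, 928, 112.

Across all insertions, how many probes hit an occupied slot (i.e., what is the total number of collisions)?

Insert 136: h=2, slot 2 empty → index 2.
Insert 455: h=2, slot 2 occupied → index 3.
Insert 342: h=3, slot 3 occupied → index 4.
Insert 537: h=4, slot 4 occupied → index 5.
Insert 928: h=2, slots 2,3 occupied → index 6.
Insert 112: h=10, slot 10 empty → index 10.
Table: [∅, ∅, 136, 455, 342, 537, 928, ∅, ∅, ∅, 112]

5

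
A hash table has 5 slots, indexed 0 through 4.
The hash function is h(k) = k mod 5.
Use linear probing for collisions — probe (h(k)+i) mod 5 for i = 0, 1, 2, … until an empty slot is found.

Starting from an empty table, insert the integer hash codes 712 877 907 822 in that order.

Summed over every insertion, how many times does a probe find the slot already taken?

Insert 712: h=2, slot 2 empty => index 2.
Insert 877: h=2, slot 2 occupied => index 3.
Insert 907: h=2, slots 2,3 occupied => index 4.
Insert 822: h=2, slots 2,3,4 occupied => index 0.
Table: [822, _, 712, 877, 907]

6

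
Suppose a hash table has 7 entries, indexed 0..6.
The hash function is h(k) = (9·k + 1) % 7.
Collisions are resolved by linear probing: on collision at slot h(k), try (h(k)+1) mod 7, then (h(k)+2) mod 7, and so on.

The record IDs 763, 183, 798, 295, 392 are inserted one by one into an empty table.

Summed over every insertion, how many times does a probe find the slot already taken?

6

Insert 763: h=1, slot 1 empty → index 1.
Insert 183: h=3, slot 3 empty → index 3.
Insert 798: h=1, slot 1 occupied → index 2.
Insert 295: h=3, slot 3 occupied → index 4.
Insert 392: h=1, slots 1,2,3,4 occupied → index 5.
Table: [—, 763, 798, 183, 295, 392, —]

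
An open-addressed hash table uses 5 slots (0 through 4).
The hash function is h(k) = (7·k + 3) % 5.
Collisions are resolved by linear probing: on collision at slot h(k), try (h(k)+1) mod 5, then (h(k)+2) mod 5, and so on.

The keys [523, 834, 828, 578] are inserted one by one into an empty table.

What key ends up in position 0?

828

Insert 523: h=4, slot 4 empty → index 4.
Insert 834: h=1, slot 1 empty → index 1.
Insert 828: h=4, slot 4 occupied → index 0.
Insert 578: h=4, slots 4,0,1 occupied → index 2.
Table: [828, 834, 578, ∅, 523]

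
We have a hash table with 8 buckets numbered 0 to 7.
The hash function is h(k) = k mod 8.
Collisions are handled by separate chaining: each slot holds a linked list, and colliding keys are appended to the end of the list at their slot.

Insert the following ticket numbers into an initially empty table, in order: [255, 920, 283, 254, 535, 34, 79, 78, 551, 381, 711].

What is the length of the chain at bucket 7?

5

255 -> bucket 7
920 -> bucket 0
283 -> bucket 3
254 -> bucket 6
535 -> bucket 7 (collision)
34 -> bucket 2
79 -> bucket 7 (collision)
78 -> bucket 6 (collision)
551 -> bucket 7 (collision)
381 -> bucket 5
711 -> bucket 7 (collision)
Final buckets:
0: 920
1: ∅
2: 34
3: 283
4: ∅
5: 381
6: 254 -> 78
7: 255 -> 535 -> 79 -> 551 -> 711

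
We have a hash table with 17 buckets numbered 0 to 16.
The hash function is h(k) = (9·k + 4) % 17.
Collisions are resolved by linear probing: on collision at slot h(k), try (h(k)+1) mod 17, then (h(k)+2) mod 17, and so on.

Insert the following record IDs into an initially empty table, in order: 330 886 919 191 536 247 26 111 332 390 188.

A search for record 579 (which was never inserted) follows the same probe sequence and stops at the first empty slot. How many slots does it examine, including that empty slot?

3

330 hashes to 16; slot 16 is free → place at 16.
886 hashes to 5; slot 5 is free → place at 5.
919 hashes to 13; slot 13 is free → place at 13.
191 hashes to 6; slot 6 is free → place at 6.
536 hashes to 0; slot 0 is free → place at 0.
247 hashes to 0; 0 taken → place at 1.
26 hashes to 0; 0,1 taken → place at 2.
111 hashes to 0; 0,1,2 taken → place at 3.
332 hashes to 0; 0,1,2,3 taken → place at 4.
390 hashes to 12; slot 12 is free → place at 12.
188 hashes to 13; 13 taken → place at 14.
Table: [536, 247, 26, 111, 332, 886, 191, ∅, ∅, ∅, ∅, ∅, 390, 919, 188, ∅, 330]
Lookup 579: h=13, probe 13,14,15 → slot 15 empty, not found.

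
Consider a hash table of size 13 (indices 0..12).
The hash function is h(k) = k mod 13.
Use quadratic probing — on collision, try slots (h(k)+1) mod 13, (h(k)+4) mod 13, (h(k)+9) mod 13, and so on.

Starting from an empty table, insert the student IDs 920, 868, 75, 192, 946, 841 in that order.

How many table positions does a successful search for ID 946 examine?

920 hashes to 10; slot 10 is free -> place at 10.
868 hashes to 10; 10 taken -> place at 11.
75 hashes to 10; 10,11 taken -> place at 1.
192 hashes to 10; 10,11,1 taken -> place at 6.
946 hashes to 10; 10,11,1,6 taken -> place at 0.
841 hashes to 9; slot 9 is free -> place at 9.
Table: [946, 75, -, -, -, -, 192, -, -, 841, 920, 868, -]
Lookup 946: h=10, probe 10,11,1,6,0 → found at 0.

5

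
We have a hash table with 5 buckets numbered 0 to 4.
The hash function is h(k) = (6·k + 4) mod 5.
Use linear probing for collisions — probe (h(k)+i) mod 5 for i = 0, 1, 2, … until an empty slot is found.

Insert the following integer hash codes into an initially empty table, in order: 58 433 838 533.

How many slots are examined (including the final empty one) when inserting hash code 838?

3

Insert 58: h=2, slot 2 empty → index 2.
Insert 433: h=2, slot 2 occupied → index 3.
Insert 838: h=2, slots 2,3 occupied → index 4.
Insert 533: h=2, slots 2,3,4 occupied → index 0.
Table: [533, ., 58, 433, 838]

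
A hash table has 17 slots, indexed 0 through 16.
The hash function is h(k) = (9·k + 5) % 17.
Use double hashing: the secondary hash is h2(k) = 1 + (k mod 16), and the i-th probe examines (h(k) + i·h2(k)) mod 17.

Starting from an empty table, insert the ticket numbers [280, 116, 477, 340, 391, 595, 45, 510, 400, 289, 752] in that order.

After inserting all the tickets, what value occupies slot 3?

510

280 hashes to 9; slot 9 is free => place at 9.
116 hashes to 12; slot 12 is free => place at 12.
477 hashes to 14; slot 14 is free => place at 14.
340 hashes to 5; slot 5 is free => place at 5.
391 hashes to 5, h2=8; 5 taken => place at 13.
595 hashes to 5, h2=4; 5,9,13 taken => place at 0.
45 hashes to 2; slot 2 is free => place at 2.
510 hashes to 5, h2=15; 5 taken => place at 3.
400 hashes to 1; slot 1 is free => place at 1.
289 hashes to 5, h2=2; 5 taken => place at 7.
752 hashes to 7, h2=1; 7 taken => place at 8.
Table: [595, 400, 45, 510, ∅, 340, ∅, 289, 752, 280, ∅, ∅, 116, 391, 477, ∅, ∅]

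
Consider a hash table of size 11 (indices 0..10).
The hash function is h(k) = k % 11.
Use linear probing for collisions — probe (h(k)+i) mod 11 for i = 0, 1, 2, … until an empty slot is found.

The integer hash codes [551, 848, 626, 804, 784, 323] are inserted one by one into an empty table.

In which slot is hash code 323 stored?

5

551: h=1 → slot 1
848: h=1, probe 1,2 → slot 2
626: h=10 → slot 10
804: h=1, probe 1,2,3 → slot 3
784: h=3, probe 3,4 → slot 4
323: h=4, probe 4,5 → slot 5
Table: [., 551, 848, 804, 784, 323, ., ., ., ., 626]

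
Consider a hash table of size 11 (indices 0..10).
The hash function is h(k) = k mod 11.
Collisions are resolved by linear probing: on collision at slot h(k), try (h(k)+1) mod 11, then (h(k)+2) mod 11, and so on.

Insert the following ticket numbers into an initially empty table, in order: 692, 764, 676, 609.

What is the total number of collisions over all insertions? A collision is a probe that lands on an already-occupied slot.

692 hashes to 10; slot 10 is free => place at 10.
764 hashes to 5; slot 5 is free => place at 5.
676 hashes to 5; 5 taken => place at 6.
609 hashes to 4; slot 4 is free => place at 4.
Table: [., ., ., ., 609, 764, 676, ., ., ., 692]

1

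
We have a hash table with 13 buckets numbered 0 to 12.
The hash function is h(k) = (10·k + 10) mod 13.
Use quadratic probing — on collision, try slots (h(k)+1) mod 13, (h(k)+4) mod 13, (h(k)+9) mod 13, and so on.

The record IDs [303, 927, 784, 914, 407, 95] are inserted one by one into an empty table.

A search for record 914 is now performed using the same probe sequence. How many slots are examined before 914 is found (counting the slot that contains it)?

303: h=11 → slot 11
927: h=11, probe 11,12 → slot 12
784: h=11, probe 11,12,2 → slot 2
914: h=11, probe 11,12,2,7 → slot 7
407: h=11, probe 11,12,2,7,1 → slot 1
95: h=11, probe 11,12,2,7,1,10 → slot 10
Table: [—, 407, 784, —, —, —, —, 914, —, —, 95, 303, 927]
Lookup 914: h=11, probe 11,12,2,7 → found at 7.

4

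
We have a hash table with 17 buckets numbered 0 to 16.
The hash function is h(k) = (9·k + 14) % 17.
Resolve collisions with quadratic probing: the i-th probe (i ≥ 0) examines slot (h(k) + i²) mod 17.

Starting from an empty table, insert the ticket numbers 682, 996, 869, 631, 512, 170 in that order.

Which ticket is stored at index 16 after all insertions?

869

682 hashes to 15; slot 15 is free → place at 15.
996 hashes to 2; slot 2 is free → place at 2.
869 hashes to 15; 15 taken → place at 16.
631 hashes to 15; 15,16,2 taken → place at 7.
512 hashes to 15; 15,16,2,7 taken → place at 14.
170 hashes to 14; 14,15 taken → place at 1.
Table: [-, 170, 996, -, -, -, -, 631, -, -, -, -, -, -, 512, 682, 869]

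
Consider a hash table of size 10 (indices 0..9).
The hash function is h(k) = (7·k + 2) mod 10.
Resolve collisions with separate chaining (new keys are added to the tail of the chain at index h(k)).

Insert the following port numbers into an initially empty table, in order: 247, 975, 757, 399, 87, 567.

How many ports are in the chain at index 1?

Insert 247: h=1, bucket 1 empty -> new chain.
Insert 975: h=7, bucket 7 empty -> new chain.
Insert 757: h=1, bucket 1 nonempty -> append to chain.
Insert 399: h=5, bucket 5 empty -> new chain.
Insert 87: h=1, bucket 1 nonempty -> append to chain.
Insert 567: h=1, bucket 1 nonempty -> append to chain.
Final buckets:
0: .
1: 247 -> 757 -> 87 -> 567
2: .
3: .
4: .
5: 399
6: .
7: 975
8: .
9: .

4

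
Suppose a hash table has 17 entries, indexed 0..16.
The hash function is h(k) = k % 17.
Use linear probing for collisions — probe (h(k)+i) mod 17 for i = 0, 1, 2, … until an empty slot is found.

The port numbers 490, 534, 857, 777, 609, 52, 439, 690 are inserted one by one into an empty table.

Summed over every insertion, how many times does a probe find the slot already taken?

490: h=14 => slot 14
534: h=7 => slot 7
857: h=7, probe 7,8 => slot 8
777: h=12 => slot 12
609: h=14, probe 14,15 => slot 15
52: h=1 => slot 1
439: h=14, probe 14,15,16 => slot 16
690: h=10 => slot 10
Table: [_, 52, _, _, _, _, _, 534, 857, _, 690, _, 777, _, 490, 609, 439]

4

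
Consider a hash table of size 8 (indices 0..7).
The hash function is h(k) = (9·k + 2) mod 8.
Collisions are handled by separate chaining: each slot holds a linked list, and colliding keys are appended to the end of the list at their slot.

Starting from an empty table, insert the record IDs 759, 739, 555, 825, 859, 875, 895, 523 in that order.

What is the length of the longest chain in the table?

5

Insert 759: h=1, bucket 1 empty → new chain.
Insert 739: h=5, bucket 5 empty → new chain.
Insert 555: h=5, bucket 5 nonempty → append to chain.
Insert 825: h=3, bucket 3 empty → new chain.
Insert 859: h=5, bucket 5 nonempty → append to chain.
Insert 875: h=5, bucket 5 nonempty → append to chain.
Insert 895: h=1, bucket 1 nonempty → append to chain.
Insert 523: h=5, bucket 5 nonempty → append to chain.
Final buckets:
0: ∅
1: 759 -> 895
2: ∅
3: 825
4: ∅
5: 739 -> 555 -> 859 -> 875 -> 523
6: ∅
7: ∅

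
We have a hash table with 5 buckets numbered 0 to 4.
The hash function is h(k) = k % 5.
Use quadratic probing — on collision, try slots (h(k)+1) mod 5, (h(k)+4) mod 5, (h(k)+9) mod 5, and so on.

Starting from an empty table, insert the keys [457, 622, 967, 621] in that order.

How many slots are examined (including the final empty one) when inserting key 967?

457: h=2 -> slot 2
622: h=2, probe 2,3 -> slot 3
967: h=2, probe 2,3,1 -> slot 1
621: h=1, probe 1,2,0 -> slot 0
Table: [621, 967, 457, 622, ∅]

3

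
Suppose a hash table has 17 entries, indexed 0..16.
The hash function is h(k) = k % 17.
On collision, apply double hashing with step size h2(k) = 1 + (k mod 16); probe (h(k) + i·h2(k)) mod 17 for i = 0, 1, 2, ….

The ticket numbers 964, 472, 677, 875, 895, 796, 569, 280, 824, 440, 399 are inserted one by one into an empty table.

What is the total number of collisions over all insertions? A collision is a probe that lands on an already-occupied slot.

6

Insert 964: h=12, slot 12 empty -> index 12.
Insert 472: h=13, slot 13 empty -> index 13.
Insert 677: h=14, slot 14 empty -> index 14.
Insert 875: h=8, slot 8 empty -> index 8.
Insert 895: h=11, slot 11 empty -> index 11.
Insert 796: h=14, h2=13, slot 14 occupied -> index 10.
Insert 569: h=8, h2=10, slot 8 occupied -> index 1.
Insert 280: h=8, h2=9, slot 8 occupied -> index 0.
Insert 824: h=8, h2=9, slots 8,0 occupied -> index 9.
Insert 440: h=15, slot 15 empty -> index 15.
Insert 399: h=8, h2=16, slot 8 occupied -> index 7.
Table: [280, 569, _, _, _, _, _, 399, 875, 824, 796, 895, 964, 472, 677, 440, _]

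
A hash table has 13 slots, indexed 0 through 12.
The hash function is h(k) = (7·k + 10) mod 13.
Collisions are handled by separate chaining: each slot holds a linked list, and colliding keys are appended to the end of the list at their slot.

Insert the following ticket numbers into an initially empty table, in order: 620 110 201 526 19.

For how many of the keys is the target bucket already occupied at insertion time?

Insert 620: h=8, bucket 8 empty → new chain.
Insert 110: h=0, bucket 0 empty → new chain.
Insert 201: h=0, bucket 0 nonempty → append to chain.
Insert 526: h=0, bucket 0 nonempty → append to chain.
Insert 19: h=0, bucket 0 nonempty → append to chain.
Final buckets:
0: 110 -> 201 -> 526 -> 19
1: .
2: .
3: .
4: .
5: .
6: .
7: .
8: 620
9: .
10: .
11: .
12: .

3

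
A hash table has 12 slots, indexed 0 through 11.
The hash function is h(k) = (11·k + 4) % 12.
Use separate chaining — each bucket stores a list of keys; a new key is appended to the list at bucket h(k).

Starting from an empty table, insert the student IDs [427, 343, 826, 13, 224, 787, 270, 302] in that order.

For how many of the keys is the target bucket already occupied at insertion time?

427 -> bucket 9
343 -> bucket 9 (collision)
826 -> bucket 6
13 -> bucket 3
224 -> bucket 8
787 -> bucket 9 (collision)
270 -> bucket 10
302 -> bucket 2
Final buckets:
0: ∅
1: ∅
2: 302
3: 13
4: ∅
5: ∅
6: 826
7: ∅
8: 224
9: 427 -> 343 -> 787
10: 270
11: ∅

2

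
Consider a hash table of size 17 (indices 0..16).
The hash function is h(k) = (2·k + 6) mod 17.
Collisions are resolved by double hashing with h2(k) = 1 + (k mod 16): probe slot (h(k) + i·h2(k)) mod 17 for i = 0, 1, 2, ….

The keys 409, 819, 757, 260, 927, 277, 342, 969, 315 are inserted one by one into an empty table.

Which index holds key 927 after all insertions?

409 hashes to 8; slot 8 is free -> place at 8.
819 hashes to 12; slot 12 is free -> place at 12.
757 hashes to 7; slot 7 is free -> place at 7.
260 hashes to 16; slot 16 is free -> place at 16.
927 hashes to 7, h2=16; 7 taken -> place at 6.
277 hashes to 16, h2=6; 16 taken -> place at 5.
342 hashes to 10; slot 10 is free -> place at 10.
969 hashes to 6, h2=10; 6,16 taken -> place at 9.
315 hashes to 7, h2=12; 7 taken -> place at 2.
Table: [—, —, 315, —, —, 277, 927, 757, 409, 969, 342, —, 819, —, —, —, 260]

6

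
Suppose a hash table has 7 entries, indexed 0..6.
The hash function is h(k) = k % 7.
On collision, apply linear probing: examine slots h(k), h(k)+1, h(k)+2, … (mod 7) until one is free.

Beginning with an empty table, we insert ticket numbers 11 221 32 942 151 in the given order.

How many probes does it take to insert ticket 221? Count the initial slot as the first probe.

2

11: h=4 => slot 4
221: h=4, probe 4,5 => slot 5
32: h=4, probe 4,5,6 => slot 6
942: h=4, probe 4,5,6,0 => slot 0
151: h=4, probe 4,5,6,0,1 => slot 1
Table: [942, 151, _, _, 11, 221, 32]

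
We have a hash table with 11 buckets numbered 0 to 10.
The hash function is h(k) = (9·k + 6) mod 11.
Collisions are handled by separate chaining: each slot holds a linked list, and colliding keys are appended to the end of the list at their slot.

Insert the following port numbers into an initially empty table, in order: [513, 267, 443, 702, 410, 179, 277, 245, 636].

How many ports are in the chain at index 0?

5

513 → bucket 3
267 → bucket 0
443 → bucket 0 (collision)
702 → bucket 10
410 → bucket 0 (collision)
179 → bucket 0 (collision)
277 → bucket 2
245 → bucket 0 (collision)
636 → bucket 10 (collision)
Final buckets:
0: 267 -> 443 -> 410 -> 179 -> 245
1: .
2: 277
3: 513
4: .
5: .
6: .
7: .
8: .
9: .
10: 702 -> 636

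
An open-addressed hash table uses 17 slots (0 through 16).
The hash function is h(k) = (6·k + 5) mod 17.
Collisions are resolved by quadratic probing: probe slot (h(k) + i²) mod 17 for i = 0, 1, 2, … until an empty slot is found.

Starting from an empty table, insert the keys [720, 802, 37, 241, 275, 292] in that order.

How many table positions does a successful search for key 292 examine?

720 hashes to 7; slot 7 is free => place at 7.
802 hashes to 6; slot 6 is free => place at 6.
37 hashes to 6; 6,7 taken => place at 10.
241 hashes to 6; 6,7,10 taken => place at 15.
275 hashes to 6; 6,7,10,15 taken => place at 5.
292 hashes to 6; 6,7,10,15,5 taken => place at 14.
Table: [_, _, _, _, _, 275, 802, 720, _, _, 37, _, _, _, 292, 241, _]
Lookup 292: h=6, probe 6,7,10,15,5,14 → found at 14.

6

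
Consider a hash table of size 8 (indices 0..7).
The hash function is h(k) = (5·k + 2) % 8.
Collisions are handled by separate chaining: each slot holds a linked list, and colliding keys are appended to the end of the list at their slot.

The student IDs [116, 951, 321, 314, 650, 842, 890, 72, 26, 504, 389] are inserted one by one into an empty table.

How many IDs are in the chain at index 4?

5

Insert 116: h=6, bucket 6 empty → new chain.
Insert 951: h=5, bucket 5 empty → new chain.
Insert 321: h=7, bucket 7 empty → new chain.
Insert 314: h=4, bucket 4 empty → new chain.
Insert 650: h=4, bucket 4 nonempty → append to chain.
Insert 842: h=4, bucket 4 nonempty → append to chain.
Insert 890: h=4, bucket 4 nonempty → append to chain.
Insert 72: h=2, bucket 2 empty → new chain.
Insert 26: h=4, bucket 4 nonempty → append to chain.
Insert 504: h=2, bucket 2 nonempty → append to chain.
Insert 389: h=3, bucket 3 empty → new chain.
Final buckets:
0: -
1: -
2: 72 -> 504
3: 389
4: 314 -> 650 -> 842 -> 890 -> 26
5: 951
6: 116
7: 321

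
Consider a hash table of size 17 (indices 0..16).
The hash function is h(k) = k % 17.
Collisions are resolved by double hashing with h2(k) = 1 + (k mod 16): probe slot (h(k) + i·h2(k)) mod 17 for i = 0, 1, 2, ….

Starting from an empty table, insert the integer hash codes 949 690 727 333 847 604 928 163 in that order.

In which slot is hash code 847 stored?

949: h=14 => slot 14
690: h=10 => slot 10
727: h=13 => slot 13
333: h=10, h2=14, probe 10,7 => slot 7
847: h=14, h2=16, probe 14,13,12 => slot 12
604: h=9 => slot 9
928: h=10, h2=1, probe 10,11 => slot 11
163: h=10, h2=4, probe 10,14,1 => slot 1
Table: [_, 163, _, _, _, _, _, 333, _, 604, 690, 928, 847, 727, 949, _, _]

12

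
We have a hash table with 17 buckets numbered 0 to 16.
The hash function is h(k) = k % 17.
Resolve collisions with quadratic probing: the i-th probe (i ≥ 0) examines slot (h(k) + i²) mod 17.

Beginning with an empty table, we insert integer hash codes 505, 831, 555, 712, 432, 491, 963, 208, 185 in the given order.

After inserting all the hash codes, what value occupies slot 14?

505 hashes to 12; slot 12 is free → place at 12.
831 hashes to 15; slot 15 is free → place at 15.
555 hashes to 11; slot 11 is free → place at 11.
712 hashes to 15; 15 taken → place at 16.
432 hashes to 7; slot 7 is free → place at 7.
491 hashes to 15; 15,16 taken → place at 2.
963 hashes to 11; 11,12,15 taken → place at 3.
208 hashes to 4; slot 4 is free → place at 4.
185 hashes to 15; 15,16,2,7 taken → place at 14.
Table: [-, -, 491, 963, 208, -, -, 432, -, -, -, 555, 505, -, 185, 831, 712]

185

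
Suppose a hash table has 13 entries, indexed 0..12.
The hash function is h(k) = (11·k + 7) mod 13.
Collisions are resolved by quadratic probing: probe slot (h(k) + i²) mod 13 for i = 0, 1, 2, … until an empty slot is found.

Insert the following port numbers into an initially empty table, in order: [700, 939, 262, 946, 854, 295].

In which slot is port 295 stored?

6

Insert 700: h=11, slot 11 empty => index 11.
Insert 939: h=1, slot 1 empty => index 1.
Insert 262: h=3, slot 3 empty => index 3.
Insert 946: h=0, slot 0 empty => index 0.
Insert 854: h=2, slot 2 empty => index 2.
Insert 295: h=2, slots 2,3 occupied => index 6.
Table: [946, 939, 854, 262, —, —, 295, —, —, —, —, 700, —]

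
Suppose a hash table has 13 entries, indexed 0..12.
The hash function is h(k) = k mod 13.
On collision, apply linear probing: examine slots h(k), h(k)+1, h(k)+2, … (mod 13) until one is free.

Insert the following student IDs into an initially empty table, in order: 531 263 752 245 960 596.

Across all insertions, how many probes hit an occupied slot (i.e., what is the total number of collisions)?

10

Insert 531: h=11, slot 11 empty => index 11.
Insert 263: h=3, slot 3 empty => index 3.
Insert 752: h=11, slot 11 occupied => index 12.
Insert 245: h=11, slots 11,12 occupied => index 0.
Insert 960: h=11, slots 11,12,0 occupied => index 1.
Insert 596: h=11, slots 11,12,0,1 occupied => index 2.
Table: [245, 960, 596, 263, ., ., ., ., ., ., ., 531, 752]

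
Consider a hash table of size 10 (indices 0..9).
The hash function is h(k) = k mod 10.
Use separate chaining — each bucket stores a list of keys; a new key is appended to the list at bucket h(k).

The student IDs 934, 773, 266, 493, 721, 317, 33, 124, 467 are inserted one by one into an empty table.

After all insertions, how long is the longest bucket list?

Insert 934: h=4, bucket 4 empty -> new chain.
Insert 773: h=3, bucket 3 empty -> new chain.
Insert 266: h=6, bucket 6 empty -> new chain.
Insert 493: h=3, bucket 3 nonempty -> append to chain.
Insert 721: h=1, bucket 1 empty -> new chain.
Insert 317: h=7, bucket 7 empty -> new chain.
Insert 33: h=3, bucket 3 nonempty -> append to chain.
Insert 124: h=4, bucket 4 nonempty -> append to chain.
Insert 467: h=7, bucket 7 nonempty -> append to chain.
Final buckets:
0: -
1: 721
2: -
3: 773 -> 493 -> 33
4: 934 -> 124
5: -
6: 266
7: 317 -> 467
8: -
9: -

3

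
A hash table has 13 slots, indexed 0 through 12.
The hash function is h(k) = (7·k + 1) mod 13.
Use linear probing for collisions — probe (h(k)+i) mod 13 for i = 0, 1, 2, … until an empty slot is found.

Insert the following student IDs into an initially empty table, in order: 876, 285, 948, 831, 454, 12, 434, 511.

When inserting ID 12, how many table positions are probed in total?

876: h=10 → slot 10
285: h=7 → slot 7
948: h=7, probe 7,8 → slot 8
831: h=7, probe 7,8,9 → slot 9
454: h=7, probe 7,8,9,10,11 → slot 11
12: h=7, probe 7,8,9,10,11,12 → slot 12
434: h=10, probe 10,11,12,0 → slot 0
511: h=3 → slot 3
Table: [434, ∅, ∅, 511, ∅, ∅, ∅, 285, 948, 831, 876, 454, 12]

6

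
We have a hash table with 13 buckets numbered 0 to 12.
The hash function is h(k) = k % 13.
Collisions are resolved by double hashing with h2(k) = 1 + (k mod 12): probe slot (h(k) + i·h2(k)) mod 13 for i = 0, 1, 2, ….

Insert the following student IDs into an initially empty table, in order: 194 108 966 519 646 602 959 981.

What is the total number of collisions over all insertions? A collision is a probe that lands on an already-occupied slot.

194: h=12 -> slot 12
108: h=4 -> slot 4
966: h=4, h2=7, probe 4,11 -> slot 11
519: h=12, h2=4, probe 12,3 -> slot 3
646: h=9 -> slot 9
602: h=4, h2=3, probe 4,7 -> slot 7
959: h=10 -> slot 10
981: h=6 -> slot 6
Table: [∅, ∅, ∅, 519, 108, ∅, 981, 602, ∅, 646, 959, 966, 194]

3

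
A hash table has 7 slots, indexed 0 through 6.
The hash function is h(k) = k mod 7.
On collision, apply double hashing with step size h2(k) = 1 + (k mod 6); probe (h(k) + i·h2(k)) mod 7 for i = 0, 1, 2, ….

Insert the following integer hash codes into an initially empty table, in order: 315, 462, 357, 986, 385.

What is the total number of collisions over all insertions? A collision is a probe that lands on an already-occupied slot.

Insert 315: h=0, slot 0 empty => index 0.
Insert 462: h=0, h2=1, slot 0 occupied => index 1.
Insert 357: h=0, h2=4, slot 0 occupied => index 4.
Insert 986: h=6, slot 6 empty => index 6.
Insert 385: h=0, h2=2, slot 0 occupied => index 2.
Table: [315, 462, 385, ∅, 357, ∅, 986]

3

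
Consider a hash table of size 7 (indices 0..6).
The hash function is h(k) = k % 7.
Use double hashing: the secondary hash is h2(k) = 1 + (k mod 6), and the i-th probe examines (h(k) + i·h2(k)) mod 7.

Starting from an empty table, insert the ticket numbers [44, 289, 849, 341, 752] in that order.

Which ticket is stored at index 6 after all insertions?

44 hashes to 2; slot 2 is free → place at 2.
289 hashes to 2, h2=2; 2 taken → place at 4.
849 hashes to 2, h2=4; 2 taken → place at 6.
341 hashes to 5; slot 5 is free → place at 5.
752 hashes to 3; slot 3 is free → place at 3.
Table: [_, _, 44, 752, 289, 341, 849]

849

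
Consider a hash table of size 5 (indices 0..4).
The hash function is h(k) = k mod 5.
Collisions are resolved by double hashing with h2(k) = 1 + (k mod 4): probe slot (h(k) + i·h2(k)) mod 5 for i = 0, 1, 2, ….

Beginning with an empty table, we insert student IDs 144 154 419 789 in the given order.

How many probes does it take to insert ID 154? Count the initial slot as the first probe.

Insert 144: h=4, slot 4 empty → index 4.
Insert 154: h=4, h2=3, slot 4 occupied → index 2.
Insert 419: h=4, h2=4, slot 4 occupied → index 3.
Insert 789: h=4, h2=2, slot 4 occupied → index 1.
Table: [., 789, 154, 419, 144]

2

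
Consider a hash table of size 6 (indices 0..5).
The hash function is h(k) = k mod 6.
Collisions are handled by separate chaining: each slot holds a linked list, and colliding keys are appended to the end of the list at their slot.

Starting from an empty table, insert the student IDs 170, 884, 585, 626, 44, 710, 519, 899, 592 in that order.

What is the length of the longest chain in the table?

5

170 → bucket 2
884 → bucket 2 (collision)
585 → bucket 3
626 → bucket 2 (collision)
44 → bucket 2 (collision)
710 → bucket 2 (collision)
519 → bucket 3 (collision)
899 → bucket 5
592 → bucket 4
Final buckets:
0: .
1: .
2: 170 -> 884 -> 626 -> 44 -> 710
3: 585 -> 519
4: 592
5: 899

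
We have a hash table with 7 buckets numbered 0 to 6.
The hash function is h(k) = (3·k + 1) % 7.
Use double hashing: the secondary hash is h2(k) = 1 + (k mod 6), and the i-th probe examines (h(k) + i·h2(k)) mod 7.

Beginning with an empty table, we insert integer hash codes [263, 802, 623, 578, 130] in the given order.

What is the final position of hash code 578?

2

263: h=6 -> slot 6
802: h=6, h2=5, probe 6,4 -> slot 4
623: h=1 -> slot 1
578: h=6, h2=3, probe 6,2 -> slot 2
130: h=6, h2=5, probe 6,4,2,0 -> slot 0
Table: [130, 623, 578, ∅, 802, ∅, 263]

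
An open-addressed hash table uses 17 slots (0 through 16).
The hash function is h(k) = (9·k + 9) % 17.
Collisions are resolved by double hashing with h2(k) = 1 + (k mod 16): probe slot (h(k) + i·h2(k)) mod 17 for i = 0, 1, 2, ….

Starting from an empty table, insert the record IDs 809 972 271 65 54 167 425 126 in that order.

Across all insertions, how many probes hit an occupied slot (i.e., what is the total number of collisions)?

809 hashes to 14; slot 14 is free → place at 14.
972 hashes to 2; slot 2 is free → place at 2.
271 hashes to 0; slot 0 is free → place at 0.
65 hashes to 16; slot 16 is free → place at 16.
54 hashes to 2, h2=7; 2 taken → place at 9.
167 hashes to 16, h2=8; 16 taken → place at 7.
425 hashes to 9, h2=10; 9,2 taken → place at 12.
126 hashes to 4; slot 4 is free → place at 4.
Table: [271, _, 972, _, 126, _, _, 167, _, 54, _, _, 425, _, 809, _, 65]

4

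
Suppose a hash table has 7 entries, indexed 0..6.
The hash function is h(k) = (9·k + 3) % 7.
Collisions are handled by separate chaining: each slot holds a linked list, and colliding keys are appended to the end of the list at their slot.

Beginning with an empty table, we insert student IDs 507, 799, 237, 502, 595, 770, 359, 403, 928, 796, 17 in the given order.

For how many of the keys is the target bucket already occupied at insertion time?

4

507 → bucket 2
799 → bucket 5
237 → bucket 1
502 → bucket 6
595 → bucket 3
770 → bucket 3 (collision)
359 → bucket 0
403 → bucket 4
928 → bucket 4 (collision)
796 → bucket 6 (collision)
17 → bucket 2 (collision)
Final buckets:
0: 359
1: 237
2: 507 -> 17
3: 595 -> 770
4: 403 -> 928
5: 799
6: 502 -> 796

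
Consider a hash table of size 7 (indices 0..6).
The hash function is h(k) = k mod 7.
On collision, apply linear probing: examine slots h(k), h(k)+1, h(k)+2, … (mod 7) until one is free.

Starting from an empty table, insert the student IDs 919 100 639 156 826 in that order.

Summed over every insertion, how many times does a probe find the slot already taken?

6

919 hashes to 2; slot 2 is free → place at 2.
100 hashes to 2; 2 taken → place at 3.
639 hashes to 2; 2,3 taken → place at 4.
156 hashes to 2; 2,3,4 taken → place at 5.
826 hashes to 0; slot 0 is free → place at 0.
Table: [826, -, 919, 100, 639, 156, -]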